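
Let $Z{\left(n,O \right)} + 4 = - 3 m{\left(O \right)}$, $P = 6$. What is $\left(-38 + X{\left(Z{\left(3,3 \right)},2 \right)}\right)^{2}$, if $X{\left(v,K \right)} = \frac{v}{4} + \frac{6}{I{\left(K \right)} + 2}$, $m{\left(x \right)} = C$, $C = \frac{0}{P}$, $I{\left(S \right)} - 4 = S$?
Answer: $\frac{23409}{16} \approx 1463.1$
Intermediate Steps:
$I{\left(S \right)} = 4 + S$
$C = 0$ ($C = \frac{0}{6} = 0 \cdot \frac{1}{6} = 0$)
$m{\left(x \right)} = 0$
$Z{\left(n,O \right)} = -4$ ($Z{\left(n,O \right)} = -4 - 0 = -4 + 0 = -4$)
$X{\left(v,K \right)} = \frac{6}{6 + K} + \frac{v}{4}$ ($X{\left(v,K \right)} = \frac{v}{4} + \frac{6}{\left(4 + K\right) + 2} = v \frac{1}{4} + \frac{6}{6 + K} = \frac{v}{4} + \frac{6}{6 + K} = \frac{6}{6 + K} + \frac{v}{4}$)
$\left(-38 + X{\left(Z{\left(3,3 \right)},2 \right)}\right)^{2} = \left(-38 + \frac{24 + 6 \left(-4\right) + 2 \left(-4\right)}{4 \left(6 + 2\right)}\right)^{2} = \left(-38 + \frac{24 - 24 - 8}{4 \cdot 8}\right)^{2} = \left(-38 + \frac{1}{4} \cdot \frac{1}{8} \left(-8\right)\right)^{2} = \left(-38 - \frac{1}{4}\right)^{2} = \left(- \frac{153}{4}\right)^{2} = \frac{23409}{16}$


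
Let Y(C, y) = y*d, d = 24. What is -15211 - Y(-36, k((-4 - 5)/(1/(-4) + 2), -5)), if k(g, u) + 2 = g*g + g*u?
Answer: -804331/49 ≈ -16415.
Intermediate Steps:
k(g, u) = -2 + g**2 + g*u (k(g, u) = -2 + (g*g + g*u) = -2 + (g**2 + g*u) = -2 + g**2 + g*u)
Y(C, y) = 24*y (Y(C, y) = y*24 = 24*y)
-15211 - Y(-36, k((-4 - 5)/(1/(-4) + 2), -5)) = -15211 - 24*(-2 + ((-4 - 5)/(1/(-4) + 2))**2 + ((-4 - 5)/(1/(-4) + 2))*(-5)) = -15211 - 24*(-2 + (-9/(-1/4 + 2))**2 - 9/(-1/4 + 2)*(-5)) = -15211 - 24*(-2 + (-9/7/4)**2 - 9/7/4*(-5)) = -15211 - 24*(-2 + (-9*4/7)**2 - 9*4/7*(-5)) = -15211 - 24*(-2 + (-36/7)**2 - 36/7*(-5)) = -15211 - 24*(-2 + 1296/49 + 180/7) = -15211 - 24*2458/49 = -15211 - 1*58992/49 = -15211 - 58992/49 = -804331/49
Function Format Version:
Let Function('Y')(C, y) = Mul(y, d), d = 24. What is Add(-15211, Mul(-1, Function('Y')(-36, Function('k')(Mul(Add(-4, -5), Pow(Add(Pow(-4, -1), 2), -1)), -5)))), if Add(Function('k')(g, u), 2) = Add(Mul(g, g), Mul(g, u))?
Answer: Rational(-804331, 49) ≈ -16415.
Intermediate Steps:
Function('k')(g, u) = Add(-2, Pow(g, 2), Mul(g, u)) (Function('k')(g, u) = Add(-2, Add(Mul(g, g), Mul(g, u))) = Add(-2, Add(Pow(g, 2), Mul(g, u))) = Add(-2, Pow(g, 2), Mul(g, u)))
Function('Y')(C, y) = Mul(24, y) (Function('Y')(C, y) = Mul(y, 24) = Mul(24, y))
Add(-15211, Mul(-1, Function('Y')(-36, Function('k')(Mul(Add(-4, -5), Pow(Add(Pow(-4, -1), 2), -1)), -5)))) = Add(-15211, Mul(-1, Mul(24, Add(-2, Pow(Mul(Add(-4, -5), Pow(Add(Pow(-4, -1), 2), -1)), 2), Mul(Mul(Add(-4, -5), Pow(Add(Pow(-4, -1), 2), -1)), -5))))) = Add(-15211, Mul(-1, Mul(24, Add(-2, Pow(Mul(-9, Pow(Add(Rational(-1, 4), 2), -1)), 2), Mul(Mul(-9, Pow(Add(Rational(-1, 4), 2), -1)), -5))))) = Add(-15211, Mul(-1, Mul(24, Add(-2, Pow(Mul(-9, Pow(Rational(7, 4), -1)), 2), Mul(Mul(-9, Pow(Rational(7, 4), -1)), -5))))) = Add(-15211, Mul(-1, Mul(24, Add(-2, Pow(Mul(-9, Rational(4, 7)), 2), Mul(Mul(-9, Rational(4, 7)), -5))))) = Add(-15211, Mul(-1, Mul(24, Add(-2, Pow(Rational(-36, 7), 2), Mul(Rational(-36, 7), -5))))) = Add(-15211, Mul(-1, Mul(24, Add(-2, Rational(1296, 49), Rational(180, 7))))) = Add(-15211, Mul(-1, Mul(24, Rational(2458, 49)))) = Add(-15211, Mul(-1, Rational(58992, 49))) = Add(-15211, Rational(-58992, 49)) = Rational(-804331, 49)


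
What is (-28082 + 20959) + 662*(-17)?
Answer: -18377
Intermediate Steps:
(-28082 + 20959) + 662*(-17) = -7123 - 11254 = -18377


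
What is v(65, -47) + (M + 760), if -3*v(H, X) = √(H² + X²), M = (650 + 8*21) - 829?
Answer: 749 - √6434/3 ≈ 722.26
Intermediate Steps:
M = -11 (M = (650 + 168) - 829 = 818 - 829 = -11)
v(H, X) = -√(H² + X²)/3
v(65, -47) + (M + 760) = -√(65² + (-47)²)/3 + (-11 + 760) = -√(4225 + 2209)/3 + 749 = -√6434/3 + 749 = 749 - √6434/3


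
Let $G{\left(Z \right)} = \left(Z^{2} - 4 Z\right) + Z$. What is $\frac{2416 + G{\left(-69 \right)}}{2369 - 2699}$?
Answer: $- \frac{3692}{165} \approx -22.376$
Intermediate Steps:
$G{\left(Z \right)} = Z^{2} - 3 Z$
$\frac{2416 + G{\left(-69 \right)}}{2369 - 2699} = \frac{2416 - 69 \left(-3 - 69\right)}{2369 - 2699} = \frac{2416 - -4968}{-330} = \left(2416 + 4968\right) \left(- \frac{1}{330}\right) = 7384 \left(- \frac{1}{330}\right) = - \frac{3692}{165}$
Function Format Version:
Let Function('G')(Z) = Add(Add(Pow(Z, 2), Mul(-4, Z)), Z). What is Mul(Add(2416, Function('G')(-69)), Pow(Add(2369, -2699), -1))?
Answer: Rational(-3692, 165) ≈ -22.376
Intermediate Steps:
Function('G')(Z) = Add(Pow(Z, 2), Mul(-3, Z))
Mul(Add(2416, Function('G')(-69)), Pow(Add(2369, -2699), -1)) = Mul(Add(2416, Mul(-69, Add(-3, -69))), Pow(Add(2369, -2699), -1)) = Mul(Add(2416, Mul(-69, -72)), Pow(-330, -1)) = Mul(Add(2416, 4968), Rational(-1, 330)) = Mul(7384, Rational(-1, 330)) = Rational(-3692, 165)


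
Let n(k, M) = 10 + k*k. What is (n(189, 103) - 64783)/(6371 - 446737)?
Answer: 14526/220183 ≈ 0.065972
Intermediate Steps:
n(k, M) = 10 + k²
(n(189, 103) - 64783)/(6371 - 446737) = ((10 + 189²) - 64783)/(6371 - 446737) = ((10 + 35721) - 64783)/(-440366) = (35731 - 64783)*(-1/440366) = -29052*(-1/440366) = 14526/220183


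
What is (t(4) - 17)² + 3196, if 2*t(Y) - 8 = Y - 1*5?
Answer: 13513/4 ≈ 3378.3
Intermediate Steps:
t(Y) = 3/2 + Y/2 (t(Y) = 4 + (Y - 1*5)/2 = 4 + (Y - 5)/2 = 4 + (-5 + Y)/2 = 4 + (-5/2 + Y/2) = 3/2 + Y/2)
(t(4) - 17)² + 3196 = ((3/2 + (½)*4) - 17)² + 3196 = ((3/2 + 2) - 17)² + 3196 = (7/2 - 17)² + 3196 = (-27/2)² + 3196 = 729/4 + 3196 = 13513/4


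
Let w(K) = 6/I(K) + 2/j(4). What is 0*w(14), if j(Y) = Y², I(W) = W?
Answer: 0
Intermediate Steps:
w(K) = ⅛ + 6/K (w(K) = 6/K + 2/(4²) = 6/K + 2/16 = 6/K + 2*(1/16) = 6/K + ⅛ = ⅛ + 6/K)
0*w(14) = 0*((⅛)*(48 + 14)/14) = 0*((⅛)*(1/14)*62) = 0*(31/56) = 0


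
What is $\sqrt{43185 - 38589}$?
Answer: $2 \sqrt{1149} \approx 67.794$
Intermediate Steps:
$\sqrt{43185 - 38589} = \sqrt{4596} = 2 \sqrt{1149}$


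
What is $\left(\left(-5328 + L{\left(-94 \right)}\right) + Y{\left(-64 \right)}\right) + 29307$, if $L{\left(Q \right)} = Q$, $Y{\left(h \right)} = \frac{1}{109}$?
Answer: $\frac{2603466}{109} \approx 23885.0$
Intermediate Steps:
$Y{\left(h \right)} = \frac{1}{109}$
$\left(\left(-5328 + L{\left(-94 \right)}\right) + Y{\left(-64 \right)}\right) + 29307 = \left(\left(-5328 - 94\right) + \frac{1}{109}\right) + 29307 = \left(-5422 + \frac{1}{109}\right) + 29307 = - \frac{590997}{109} + 29307 = \frac{2603466}{109}$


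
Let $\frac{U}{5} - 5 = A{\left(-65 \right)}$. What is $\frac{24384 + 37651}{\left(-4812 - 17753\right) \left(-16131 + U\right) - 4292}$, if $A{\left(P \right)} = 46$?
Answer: $\frac{62035}{358237648} \approx 0.00017317$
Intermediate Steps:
$U = 255$ ($U = 25 + 5 \cdot 46 = 25 + 230 = 255$)
$\frac{24384 + 37651}{\left(-4812 - 17753\right) \left(-16131 + U\right) - 4292} = \frac{24384 + 37651}{\left(-4812 - 17753\right) \left(-16131 + 255\right) - 4292} = \frac{62035}{\left(-22565\right) \left(-15876\right) - 4292} = \frac{62035}{358241940 - 4292} = \frac{62035}{358237648}$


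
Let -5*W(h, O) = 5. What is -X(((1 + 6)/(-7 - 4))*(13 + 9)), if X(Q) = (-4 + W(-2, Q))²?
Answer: -25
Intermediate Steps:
W(h, O) = -1 (W(h, O) = -⅕*5 = -1)
X(Q) = 25 (X(Q) = (-4 - 1)² = (-5)² = 25)
-X(((1 + 6)/(-7 - 4))*(13 + 9)) = -1*25 = -25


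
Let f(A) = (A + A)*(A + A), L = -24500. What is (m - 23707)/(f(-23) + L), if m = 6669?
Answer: 8519/11192 ≈ 0.76117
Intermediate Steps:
f(A) = 4*A² (f(A) = (2*A)*(2*A) = 4*A²)
(m - 23707)/(f(-23) + L) = (6669 - 23707)/(4*(-23)² - 24500) = -17038/(4*529 - 24500) = -17038/(2116 - 24500) = -17038/(-22384) = -17038*(-1/22384) = 8519/11192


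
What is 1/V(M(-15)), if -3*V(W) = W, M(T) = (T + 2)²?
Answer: -3/169 ≈ -0.017751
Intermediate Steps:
M(T) = (2 + T)²
V(W) = -W/3
1/V(M(-15)) = 1/(-(2 - 15)²/3) = 1/(-⅓*(-13)²) = 1/(-⅓*169) = 1/(-169/3) = -3/169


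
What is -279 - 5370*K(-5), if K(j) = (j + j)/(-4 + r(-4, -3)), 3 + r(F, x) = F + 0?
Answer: -56769/11 ≈ -5160.8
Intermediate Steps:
r(F, x) = -3 + F (r(F, x) = -3 + (F + 0) = -3 + F)
K(j) = -2*j/11 (K(j) = (j + j)/(-4 + (-3 - 4)) = (2*j)/(-4 - 7) = (2*j)/(-11) = (2*j)*(-1/11) = -2*j/11)
-279 - 5370*K(-5) = -279 - 5370*(-2/11*(-5)) = -279 - 5370*10/11 = -279 - 358*150/11 = -279 - 53700/11 = -56769/11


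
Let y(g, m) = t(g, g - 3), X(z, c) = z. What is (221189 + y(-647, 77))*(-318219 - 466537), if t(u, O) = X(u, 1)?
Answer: -173071657752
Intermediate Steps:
t(u, O) = u
y(g, m) = g
(221189 + y(-647, 77))*(-318219 - 466537) = (221189 - 647)*(-318219 - 466537) = 220542*(-784756) = -173071657752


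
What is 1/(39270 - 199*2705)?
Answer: -1/499025 ≈ -2.0039e-6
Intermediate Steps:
1/(39270 - 199*2705) = 1/(39270 - 538295) = 1/(-499025) = -1/499025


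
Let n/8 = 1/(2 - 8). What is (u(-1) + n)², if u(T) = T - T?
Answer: 16/9 ≈ 1.7778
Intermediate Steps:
u(T) = 0
n = -4/3 (n = 8/(2 - 8) = 8/(-6) = 8*(-⅙) = -4/3 ≈ -1.3333)
(u(-1) + n)² = (0 - 4/3)² = (-4/3)² = 16/9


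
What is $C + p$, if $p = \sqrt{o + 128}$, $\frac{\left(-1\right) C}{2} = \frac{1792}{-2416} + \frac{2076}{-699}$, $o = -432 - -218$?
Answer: $\frac{261176}{35183} + i \sqrt{86} \approx 7.4234 + 9.2736 i$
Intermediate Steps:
$o = -214$ ($o = -432 + 218 = -214$)
$C = \frac{261176}{35183}$ ($C = - 2 \left(\frac{1792}{-2416} + \frac{2076}{-699}\right) = - 2 \left(1792 \left(- \frac{1}{2416}\right) + 2076 \left(- \frac{1}{699}\right)\right) = - 2 \left(- \frac{112}{151} - \frac{692}{233}\right) = \left(-2\right) \left(- \frac{130588}{35183}\right) = \frac{261176}{35183} \approx 7.4234$)
$p = i \sqrt{86}$ ($p = \sqrt{-214 + 128} = \sqrt{-86} = i \sqrt{86} \approx 9.2736 i$)
$C + p = \frac{261176}{35183} + i \sqrt{86}$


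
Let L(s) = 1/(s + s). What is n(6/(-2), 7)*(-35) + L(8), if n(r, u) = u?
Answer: -3919/16 ≈ -244.94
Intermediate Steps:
L(s) = 1/(2*s)
n(6/(-2), 7)*(-35) + L(8) = 7*(-35) + (1/2)/8 = -245 + (1/2)*(1/8) = -245 + 1/16 = -3919/16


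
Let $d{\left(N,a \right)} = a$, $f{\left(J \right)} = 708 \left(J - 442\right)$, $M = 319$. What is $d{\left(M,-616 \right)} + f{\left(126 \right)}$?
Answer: $-224344$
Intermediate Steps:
$f{\left(J \right)} = -312936 + 708 J$ ($f{\left(J \right)} = 708 \left(-442 + J\right) = -312936 + 708 J$)
$d{\left(M,-616 \right)} + f{\left(126 \right)} = -616 + \left(-312936 + 708 \cdot 126\right) = -616 + \left(-312936 + 89208\right) = -616 - 223728 = -224344$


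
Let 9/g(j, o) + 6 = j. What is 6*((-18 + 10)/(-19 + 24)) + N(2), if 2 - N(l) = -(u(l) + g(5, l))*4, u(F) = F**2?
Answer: -138/5 ≈ -27.600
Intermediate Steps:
g(j, o) = 9/(-6 + j)
N(l) = -34 + 4*l**2 (N(l) = 2 - (-1)*(l**2 + 9/(-6 + 5))*4 = 2 - (-1)*(l**2 + 9/(-1))*4 = 2 - (-1)*(l**2 + 9*(-1))*4 = 2 - (-1)*(l**2 - 9)*4 = 2 - (-1)*(-9 + l**2)*4 = 2 - (-1)*(-36 + 4*l**2) = 2 - (36 - 4*l**2) = 2 + (-36 + 4*l**2) = -34 + 4*l**2)
6*((-18 + 10)/(-19 + 24)) + N(2) = 6*((-18 + 10)/(-19 + 24)) + (-34 + 4*2**2) = 6*(-8/5) + (-34 + 4*4) = 6*(-8*1/5) + (-34 + 16) = 6*(-8/5) - 18 = -48/5 - 18 = -138/5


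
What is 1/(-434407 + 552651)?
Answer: 1/118244 ≈ 8.4571e-6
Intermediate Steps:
1/(-434407 + 552651) = 1/118244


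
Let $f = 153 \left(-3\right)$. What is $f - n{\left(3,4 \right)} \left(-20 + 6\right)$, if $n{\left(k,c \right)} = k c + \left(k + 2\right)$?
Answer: $-221$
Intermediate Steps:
$n{\left(k,c \right)} = 2 + k + c k$ ($n{\left(k,c \right)} = c k + \left(2 + k\right) = 2 + k + c k$)
$f = -459$
$f - n{\left(3,4 \right)} \left(-20 + 6\right) = -459 - \left(2 + 3 + 4 \cdot 3\right) \left(-20 + 6\right) = -459 - \left(2 + 3 + 12\right) \left(-14\right) = -459 - 17 \left(-14\right) = -459 - -238 = -459 + 238 = -221$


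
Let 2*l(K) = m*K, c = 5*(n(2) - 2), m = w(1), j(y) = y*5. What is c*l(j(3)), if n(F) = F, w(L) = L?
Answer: 0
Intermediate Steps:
j(y) = 5*y
m = 1
c = 0 (c = 5*(2 - 2) = 5*0 = 0)
l(K) = K/2 (l(K) = (1*K)/2 = K/2)
c*l(j(3)) = 0*((5*3)/2) = 0*((1/2)*15) = 0*(15/2) = 0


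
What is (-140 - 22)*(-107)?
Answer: 17334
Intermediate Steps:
(-140 - 22)*(-107) = -162*(-107) = 17334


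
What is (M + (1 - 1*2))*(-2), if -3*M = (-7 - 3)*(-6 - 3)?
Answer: 62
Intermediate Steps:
M = -30 (M = -(-7 - 3)*(-6 - 3)/3 = -(-10)*(-9)/3 = -1/3*90 = -30)
(M + (1 - 1*2))*(-2) = (-30 + (1 - 1*2))*(-2) = (-30 + (1 - 2))*(-2) = (-30 - 1)*(-2) = -31*(-2) = 62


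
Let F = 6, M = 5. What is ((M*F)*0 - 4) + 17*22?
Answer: 370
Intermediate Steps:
((M*F)*0 - 4) + 17*22 = ((5*6)*0 - 4) + 17*22 = (30*0 - 4) + 374 = (0 - 4) + 374 = -4 + 374 = 370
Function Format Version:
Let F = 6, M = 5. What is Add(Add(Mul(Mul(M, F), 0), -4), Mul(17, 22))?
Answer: 370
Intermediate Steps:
Add(Add(Mul(Mul(M, F), 0), -4), Mul(17, 22)) = Add(Add(Mul(Mul(5, 6), 0), -4), Mul(17, 22)) = Add(Add(Mul(30, 0), -4), 374) = Add(Add(0, -4), 374) = Add(-4, 374) = 370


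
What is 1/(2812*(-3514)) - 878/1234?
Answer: -4337921169/6096804056 ≈ -0.71151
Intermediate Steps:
1/(2812*(-3514)) - 878/1234 = (1/2812)*(-1/3514) - 878*1/1234 = -1/9881368 - 439/617 = -4337921169/6096804056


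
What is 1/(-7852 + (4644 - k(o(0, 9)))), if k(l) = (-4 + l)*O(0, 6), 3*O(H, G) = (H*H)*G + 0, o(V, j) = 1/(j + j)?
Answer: -1/3208 ≈ -0.00031172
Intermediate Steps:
o(V, j) = 1/(2*j)
O(H, G) = G*H**2/3 (O(H, G) = ((H*H)*G + 0)/3 = (H**2*G + 0)/3 = (G*H**2 + 0)/3 = (G*H**2)/3 = G*H**2/3)
k(l) = 0 (k(l) = (-4 + l)*((1/3)*6*0**2) = (-4 + l)*((1/3)*6*0) = (-4 + l)*0 = 0)
1/(-7852 + (4644 - k(o(0, 9)))) = 1/(-7852 + (4644 - 1*0)) = 1/(-7852 + (4644 + 0)) = 1/(-7852 + 4644) = 1/(-3208) = -1/3208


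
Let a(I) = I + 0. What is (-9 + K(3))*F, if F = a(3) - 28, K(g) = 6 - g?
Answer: 150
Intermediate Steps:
a(I) = I
F = -25 (F = 3 - 28 = -25)
(-9 + K(3))*F = (-9 + (6 - 1*3))*(-25) = (-9 + (6 - 3))*(-25) = (-9 + 3)*(-25) = -6*(-25) = 150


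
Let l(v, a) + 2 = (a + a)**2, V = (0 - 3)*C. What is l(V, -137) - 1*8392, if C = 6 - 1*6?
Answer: 66682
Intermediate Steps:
C = 0 (C = 6 - 6 = 0)
V = 0 (V = (0 - 3)*0 = -3*0 = 0)
l(v, a) = -2 + 4*a**2 (l(v, a) = -2 + (a + a)**2 = -2 + (2*a)**2 = -2 + 4*a**2)
l(V, -137) - 1*8392 = (-2 + 4*(-137)**2) - 1*8392 = (-2 + 4*18769) - 8392 = (-2 + 75076) - 8392 = 75074 - 8392 = 66682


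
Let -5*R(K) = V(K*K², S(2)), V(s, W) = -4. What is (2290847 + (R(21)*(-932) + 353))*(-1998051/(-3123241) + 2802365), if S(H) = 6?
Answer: 9112326359824252032/1419655 ≈ 6.4187e+12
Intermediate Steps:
R(K) = ⅘ (R(K) = -⅕*(-4) = ⅘)
(2290847 + (R(21)*(-932) + 353))*(-1998051/(-3123241) + 2802365) = (2290847 + ((⅘)*(-932) + 353))*(-1998051/(-3123241) + 2802365) = (2290847 + (-3728/5 + 353))*(-1998051*(-1/3123241) + 2802365) = (2290847 - 1963/5)*(181641/283931 + 2802365) = (11452272/5)*(795678478456/283931) = 9112326359824252032/1419655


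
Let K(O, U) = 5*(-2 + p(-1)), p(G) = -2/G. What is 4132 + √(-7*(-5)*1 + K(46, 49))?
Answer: 4132 + √35 ≈ 4137.9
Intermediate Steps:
K(O, U) = 0 (K(O, U) = 5*(-2 - 2/(-1)) = 5*(-2 - 2*(-1)) = 5*(-2 + 2) = 5*0 = 0)
4132 + √(-7*(-5)*1 + K(46, 49)) = 4132 + √(-7*(-5)*1 + 0) = 4132 + √(35*1 + 0) = 4132 + √(35 + 0) = 4132 + √35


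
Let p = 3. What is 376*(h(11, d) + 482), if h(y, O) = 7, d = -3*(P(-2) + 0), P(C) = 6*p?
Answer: 183864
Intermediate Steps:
P(C) = 18 (P(C) = 6*3 = 18)
d = -54 (d = -3*(18 + 0) = -3*18 = -54)
376*(h(11, d) + 482) = 376*(7 + 482) = 376*489 = 183864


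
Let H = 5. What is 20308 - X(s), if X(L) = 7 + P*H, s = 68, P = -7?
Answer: 20336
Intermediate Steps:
X(L) = -28 (X(L) = 7 - 7*5 = 7 - 35 = -28)
20308 - X(s) = 20308 - 1*(-28) = 20308 + 28 = 20336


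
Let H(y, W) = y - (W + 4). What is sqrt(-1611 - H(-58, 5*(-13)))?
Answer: I*sqrt(1614) ≈ 40.175*I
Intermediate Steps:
H(y, W) = -4 + y - W (H(y, W) = y - (4 + W) = y + (-4 - W) = -4 + y - W)
sqrt(-1611 - H(-58, 5*(-13))) = sqrt(-1611 - (-4 - 58 - 5*(-13))) = sqrt(-1611 - (-4 - 58 - 1*(-65))) = sqrt(-1611 - (-4 - 58 + 65)) = sqrt(-1611 - 1*3) = sqrt(-1611 - 3) = sqrt(-1614) = I*sqrt(1614)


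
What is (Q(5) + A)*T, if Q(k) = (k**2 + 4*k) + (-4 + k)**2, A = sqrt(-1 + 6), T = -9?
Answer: -414 - 9*sqrt(5) ≈ -434.12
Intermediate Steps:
A = sqrt(5) ≈ 2.2361
Q(k) = k**2 + (-4 + k)**2 + 4*k
(Q(5) + A)*T = ((16 - 4*5 + 2*5**2) + sqrt(5))*(-9) = ((16 - 20 + 2*25) + sqrt(5))*(-9) = ((16 - 20 + 50) + sqrt(5))*(-9) = (46 + sqrt(5))*(-9) = -414 - 9*sqrt(5)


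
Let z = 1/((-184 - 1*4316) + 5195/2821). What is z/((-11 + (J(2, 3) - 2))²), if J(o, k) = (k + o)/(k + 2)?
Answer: -2821/1827259920 ≈ -1.5438e-6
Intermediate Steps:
J(o, k) = (k + o)/(2 + k)
z = -2821/12689305 (z = 1/((-184 - 4316) + 5195*(1/2821)) = 1/(-4500 + 5195/2821) = 1/(-12689305/2821) = -2821/12689305 ≈ -0.00022231)
z/((-11 + (J(2, 3) - 2))²) = -2821/(12689305*(-11 + ((3 + 2)/(2 + 3) - 2))²) = -2821/(12689305*(-11 + (5/5 - 2))²) = -2821/(12689305*(-11 + ((⅕)*5 - 2))²) = -2821/(12689305*(-11 + (1 - 2))²) = -2821/(12689305*(-11 - 1)²) = -2821/(12689305*((-12)²)) = -2821/12689305/144 = -2821/12689305*1/144 = -2821/1827259920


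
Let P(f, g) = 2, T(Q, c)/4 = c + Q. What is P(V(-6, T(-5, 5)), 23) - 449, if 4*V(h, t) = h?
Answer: -447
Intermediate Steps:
T(Q, c) = 4*Q + 4*c (T(Q, c) = 4*(c + Q) = 4*(Q + c) = 4*Q + 4*c)
V(h, t) = h/4
P(V(-6, T(-5, 5)), 23) - 449 = 2 - 449 = -447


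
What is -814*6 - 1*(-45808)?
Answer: 40924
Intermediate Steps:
-814*6 - 1*(-45808) = -4884 + 45808 = 40924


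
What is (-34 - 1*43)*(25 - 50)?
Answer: 1925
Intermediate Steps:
(-34 - 1*43)*(25 - 50) = (-34 - 43)*(-25) = -77*(-25) = 1925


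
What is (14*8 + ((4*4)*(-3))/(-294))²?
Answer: 30206016/2401 ≈ 12581.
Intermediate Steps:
(14*8 + ((4*4)*(-3))/(-294))² = (112 + (16*(-3))*(-1/294))² = (112 - 48*(-1/294))² = (112 + 8/49)² = (5496/49)² = 30206016/2401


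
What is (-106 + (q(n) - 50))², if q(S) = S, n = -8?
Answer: 26896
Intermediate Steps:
(-106 + (q(n) - 50))² = (-106 + (-8 - 50))² = (-106 - 58)² = (-164)² = 26896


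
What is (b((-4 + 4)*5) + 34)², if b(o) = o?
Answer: 1156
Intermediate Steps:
(b((-4 + 4)*5) + 34)² = ((-4 + 4)*5 + 34)² = (0*5 + 34)² = (0 + 34)² = 34² = 1156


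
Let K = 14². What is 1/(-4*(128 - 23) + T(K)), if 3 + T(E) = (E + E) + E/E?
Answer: -1/30 ≈ -0.033333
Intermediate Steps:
K = 196
T(E) = -2 + 2*E (T(E) = -3 + ((E + E) + E/E) = -3 + (2*E + 1) = -3 + (1 + 2*E) = -2 + 2*E)
1/(-4*(128 - 23) + T(K)) = 1/(-4*(128 - 23) + (-2 + 2*196)) = 1/(-4*105 + (-2 + 392)) = 1/(-420 + 390) = 1/(-30) = -1/30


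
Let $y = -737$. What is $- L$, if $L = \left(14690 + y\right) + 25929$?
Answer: $-39882$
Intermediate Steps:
$L = 39882$ ($L = \left(14690 - 737\right) + 25929 = 13953 + 25929 = 39882$)
$- L = \left(-1\right) 39882 = -39882$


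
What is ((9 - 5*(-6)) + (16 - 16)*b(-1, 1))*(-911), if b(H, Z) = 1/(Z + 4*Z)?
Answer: -35529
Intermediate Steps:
b(H, Z) = 1/(5*Z)
((9 - 5*(-6)) + (16 - 16)*b(-1, 1))*(-911) = ((9 - 5*(-6)) + (16 - 16)*((1/5)/1))*(-911) = ((9 + 30) + 0*((1/5)*1))*(-911) = (39 + 0*(1/5))*(-911) = (39 + 0)*(-911) = 39*(-911) = -35529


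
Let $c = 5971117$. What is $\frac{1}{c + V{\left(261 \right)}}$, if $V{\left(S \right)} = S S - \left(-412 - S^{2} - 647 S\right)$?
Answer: $\frac{1}{6276638} \approx 1.5932 \cdot 10^{-7}$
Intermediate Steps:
$V{\left(S \right)} = 412 + 2 S^{2} + 647 S$ ($V{\left(S \right)} = S^{2} + \left(\left(482 + S\right) + \left(-70 + S^{2} + 646 S\right)\right) = S^{2} + \left(412 + S^{2} + 647 S\right) = 412 + 2 S^{2} + 647 S$)
$\frac{1}{c + V{\left(261 \right)}} = \frac{1}{5971117 + \left(412 + 2 \cdot 261^{2} + 647 \cdot 261\right)} = \frac{1}{5971117 + \left(412 + 2 \cdot 68121 + 168867\right)} = \frac{1}{5971117 + \left(412 + 136242 + 168867\right)} = \frac{1}{5971117 + 305521} = \frac{1}{6276638}$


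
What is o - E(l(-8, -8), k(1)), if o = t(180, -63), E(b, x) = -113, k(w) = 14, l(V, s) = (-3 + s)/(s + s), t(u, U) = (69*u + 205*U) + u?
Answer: -202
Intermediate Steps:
t(u, U) = 70*u + 205*U
l(V, s) = (-3 + s)/(2*s) (l(V, s) = (-3 + s)/((2*s)) = (-3 + s)*(1/(2*s)) = (-3 + s)/(2*s))
o = -315 (o = 70*180 + 205*(-63) = 12600 - 12915 = -315)
o - E(l(-8, -8), k(1)) = -315 - 1*(-113) = -315 + 113 = -202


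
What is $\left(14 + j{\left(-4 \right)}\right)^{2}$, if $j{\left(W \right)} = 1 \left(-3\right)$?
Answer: $121$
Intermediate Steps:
$j{\left(W \right)} = -3$
$\left(14 + j{\left(-4 \right)}\right)^{2} = \left(14 - 3\right)^{2} = 11^{2} = 121$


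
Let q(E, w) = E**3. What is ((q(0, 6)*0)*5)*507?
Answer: 0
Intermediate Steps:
((q(0, 6)*0)*5)*507 = ((0**3*0)*5)*507 = ((0*0)*5)*507 = (0*5)*507 = 0*507 = 0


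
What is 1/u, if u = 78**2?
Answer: 1/6084 ≈ 0.00016437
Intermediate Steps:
u = 6084
1/u = 1/6084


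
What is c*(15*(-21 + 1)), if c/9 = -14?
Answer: 37800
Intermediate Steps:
c = -126 (c = 9*(-14) = -126)
c*(15*(-21 + 1)) = -1890*(-21 + 1) = -1890*(-20) = -126*(-300) = 37800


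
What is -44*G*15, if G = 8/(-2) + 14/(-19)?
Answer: 59400/19 ≈ 3126.3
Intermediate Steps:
G = -90/19 (G = 8*(-1/2) + 14*(-1/19) = -4 - 14/19 = -90/19 ≈ -4.7368)
-44*G*15 = -44*(-90/19)*15 = (3960/19)*15 = 59400/19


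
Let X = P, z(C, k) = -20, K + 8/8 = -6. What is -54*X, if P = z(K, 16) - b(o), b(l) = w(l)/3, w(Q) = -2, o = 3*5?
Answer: 1044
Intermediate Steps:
K = -7 (K = -1 - 6 = -7)
o = 15
b(l) = -2/3
P = -58/3 (P = -20 - 1*(-2/3) = -20 + 2/3 = -58/3 ≈ -19.333)
X = -58/3 ≈ -19.333
-54*X = -54*(-58/3) = 1044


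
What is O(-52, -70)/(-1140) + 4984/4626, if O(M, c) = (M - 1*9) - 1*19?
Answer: 50432/43947 ≈ 1.1476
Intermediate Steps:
O(M, c) = -28 + M (O(M, c) = (M - 9) - 19 = (-9 + M) - 19 = -28 + M)
O(-52, -70)/(-1140) + 4984/4626 = (-28 - 52)/(-1140) + 4984/4626 = -80*(-1/1140) + 4984*(1/4626) = 4/57 + 2492/2313 = 50432/43947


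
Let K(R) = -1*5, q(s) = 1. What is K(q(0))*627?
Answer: -3135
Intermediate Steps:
K(R) = -5
K(q(0))*627 = -5*627 = -3135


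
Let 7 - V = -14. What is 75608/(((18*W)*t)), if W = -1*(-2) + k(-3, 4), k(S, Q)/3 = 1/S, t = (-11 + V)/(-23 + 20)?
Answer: -18902/15 ≈ -1260.1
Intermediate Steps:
V = 21 (V = 7 - 1*(-14) = 7 + 14 = 21)
t = -10/3 (t = (-11 + 21)/(-23 + 20) = 10/(-3) = 10*(-⅓) = -10/3 ≈ -3.3333)
k(S, Q) = 3/S (k(S, Q) = 3*(1/S) = 3/S)
W = 1 (W = -1*(-2) + 3/(-3) = 2 + 3*(-⅓) = 2 - 1 = 1)
75608/(((18*W)*t)) = 75608/(((18*1)*(-10/3))) = 75608/((18*(-10/3))) = 75608/(-60) = 75608*(-1/60) = -18902/15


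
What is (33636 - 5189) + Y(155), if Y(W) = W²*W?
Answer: 3752322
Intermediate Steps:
Y(W) = W³
(33636 - 5189) + Y(155) = (33636 - 5189) + 155³ = 28447 + 3723875 = 3752322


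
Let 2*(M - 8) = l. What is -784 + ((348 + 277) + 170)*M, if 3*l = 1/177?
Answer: 1974169/354 ≈ 5576.8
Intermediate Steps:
l = 1/531 (l = (1/3)/177 = (1/3)*(1/177) = 1/531 ≈ 0.0018832)
M = 8497/1062 (M = 8 + (1/2)*(1/531) = 8 + 1/1062 = 8497/1062 ≈ 8.0009)
-784 + ((348 + 277) + 170)*M = -784 + ((348 + 277) + 170)*(8497/1062) = -784 + (625 + 170)*(8497/1062) = -784 + 795*(8497/1062) = -784 + 2251705/354 = 1974169/354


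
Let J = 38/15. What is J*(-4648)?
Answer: -176624/15 ≈ -11775.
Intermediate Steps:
J = 38/15 (J = 38*(1/15) = 38/15 ≈ 2.5333)
J*(-4648) = (38/15)*(-4648) = -176624/15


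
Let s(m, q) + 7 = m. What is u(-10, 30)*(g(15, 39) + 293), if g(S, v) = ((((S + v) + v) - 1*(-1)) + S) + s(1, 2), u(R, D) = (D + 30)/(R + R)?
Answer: -1188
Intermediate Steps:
s(m, q) = -7 + m
u(R, D) = (30 + D)/(2*R) (u(R, D) = (30 + D)/((2*R)) = (30 + D)*(1/(2*R)) = (30 + D)/(2*R))
g(S, v) = -5 + 2*S + 2*v (g(S, v) = ((((S + v) + v) - 1*(-1)) + S) + (-7 + 1) = (((S + 2*v) + 1) + S) - 6 = ((1 + S + 2*v) + S) - 6 = (1 + 2*S + 2*v) - 6 = -5 + 2*S + 2*v)
u(-10, 30)*(g(15, 39) + 293) = ((½)*(30 + 30)/(-10))*((-5 + 2*15 + 2*39) + 293) = ((½)*(-⅒)*60)*((-5 + 30 + 78) + 293) = -3*(103 + 293) = -3*396 = -1188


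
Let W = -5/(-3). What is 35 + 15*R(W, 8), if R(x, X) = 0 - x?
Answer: 10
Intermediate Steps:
W = 5/3 (W = -5*(-⅓) = 5/3 ≈ 1.6667)
R(x, X) = -x
35 + 15*R(W, 8) = 35 + 15*(-1*5/3) = 35 + 15*(-5/3) = 35 - 25 = 10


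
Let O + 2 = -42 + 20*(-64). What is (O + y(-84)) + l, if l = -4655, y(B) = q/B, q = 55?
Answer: -502291/84 ≈ -5979.7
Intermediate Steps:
y(B) = 55/B
O = -1324 (O = -2 + (-42 + 20*(-64)) = -2 + (-42 - 1280) = -2 - 1322 = -1324)
(O + y(-84)) + l = (-1324 + 55/(-84)) - 4655 = (-1324 + 55*(-1/84)) - 4655 = (-1324 - 55/84) - 4655 = -111271/84 - 4655 = -502291/84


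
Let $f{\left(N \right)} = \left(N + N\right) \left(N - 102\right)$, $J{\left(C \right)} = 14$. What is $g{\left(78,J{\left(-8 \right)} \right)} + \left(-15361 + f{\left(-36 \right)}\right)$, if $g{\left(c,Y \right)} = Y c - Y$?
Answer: $-4347$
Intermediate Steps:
$f{\left(N \right)} = 2 N \left(-102 + N\right)$
$g{\left(c,Y \right)} = - Y + Y c$
$g{\left(78,J{\left(-8 \right)} \right)} + \left(-15361 + f{\left(-36 \right)}\right) = 14 \left(-1 + 78\right) - \left(15361 + 72 \left(-102 - 36\right)\right) = 14 \cdot 77 - \left(15361 + 72 \left(-138\right)\right) = 1078 + \left(-15361 + 9936\right) = 1078 - 5425 = -4347$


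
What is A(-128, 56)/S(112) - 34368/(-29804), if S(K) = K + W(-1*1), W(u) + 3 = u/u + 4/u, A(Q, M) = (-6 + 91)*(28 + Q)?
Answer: -31211374/394903 ≈ -79.036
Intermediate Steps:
A(Q, M) = 2380 + 85*Q (A(Q, M) = 85*(28 + Q) = 2380 + 85*Q)
W(u) = -2 + 4/u (W(u) = -3 + (u/u + 4/u) = -3 + (1 + 4/u) = -2 + 4/u)
S(K) = -6 + K (S(K) = K + (-2 + 4/((-1*1))) = K + (-2 + 4/(-1)) = K + (-2 + 4*(-1)) = K + (-2 - 4) = K - 6 = -6 + K)
A(-128, 56)/S(112) - 34368/(-29804) = (2380 + 85*(-128))/(-6 + 112) - 34368/(-29804) = (2380 - 10880)/106 - 34368*(-1/29804) = -8500*1/106 + 8592/7451 = -4250/53 + 8592/7451 = -31211374/394903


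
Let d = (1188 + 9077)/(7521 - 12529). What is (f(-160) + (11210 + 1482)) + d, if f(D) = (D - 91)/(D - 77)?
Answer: 15062908235/1186896 ≈ 12691.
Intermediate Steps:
d = -10265/5008 (d = 10265/(-5008) = 10265*(-1/5008) = -10265/5008 ≈ -2.0497)
f(D) = (-91 + D)/(-77 + D)
(f(-160) + (11210 + 1482)) + d = ((-91 - 160)/(-77 - 160) + (11210 + 1482)) - 10265/5008 = (-251/(-237) + 12692) - 10265/5008 = (-1/237*(-251) + 12692) - 10265/5008 = (251/237 + 12692) - 10265/5008 = 3008255/237 - 10265/5008 = 15062908235/1186896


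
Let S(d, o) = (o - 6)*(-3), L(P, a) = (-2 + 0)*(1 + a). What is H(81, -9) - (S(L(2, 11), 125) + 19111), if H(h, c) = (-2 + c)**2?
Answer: -18633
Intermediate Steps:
L(P, a) = -2 - 2*a (L(P, a) = -2*(1 + a) = -2 - 2*a)
S(d, o) = 18 - 3*o (S(d, o) = (-6 + o)*(-3) = 18 - 3*o)
H(81, -9) - (S(L(2, 11), 125) + 19111) = (-2 - 9)**2 - ((18 - 3*125) + 19111) = (-11)**2 - ((18 - 375) + 19111) = 121 - (-357 + 19111) = 121 - 1*18754 = 121 - 18754 = -18633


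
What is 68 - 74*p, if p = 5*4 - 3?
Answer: -1190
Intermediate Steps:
p = 17 (p = 20 - 3 = 17)
68 - 74*p = 68 - 74*17 = 68 - 1258 = -1190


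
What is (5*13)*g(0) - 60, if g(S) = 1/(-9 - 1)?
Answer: -133/2 ≈ -66.500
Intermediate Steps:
g(S) = -1/10 (g(S) = 1/(-10) = -1/10)
(5*13)*g(0) - 60 = (5*13)*(-1/10) - 60 = 65*(-1/10) - 60 = -13/2 - 60 = -133/2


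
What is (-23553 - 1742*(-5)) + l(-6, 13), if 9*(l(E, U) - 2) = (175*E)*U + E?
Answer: -49075/3 ≈ -16358.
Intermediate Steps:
l(E, U) = 2 + E/9 + 175*E*U/9 (l(E, U) = 2 + ((175*E)*U + E)/9 = 2 + (175*E*U + E)/9 = 2 + (E + 175*E*U)/9 = 2 + (E/9 + 175*E*U/9) = 2 + E/9 + 175*E*U/9)
(-23553 - 1742*(-5)) + l(-6, 13) = (-23553 - 1742*(-5)) + (2 + (⅑)*(-6) + (175/9)*(-6)*13) = (-23553 + 8710) + (2 - ⅔ - 4550/3) = -14843 - 4546/3 = -49075/3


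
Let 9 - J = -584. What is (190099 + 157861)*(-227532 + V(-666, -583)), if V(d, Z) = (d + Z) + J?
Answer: -79400296480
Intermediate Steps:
J = 593 (J = 9 - 1*(-584) = 9 + 584 = 593)
V(d, Z) = 593 + Z + d (V(d, Z) = (d + Z) + 593 = (Z + d) + 593 = 593 + Z + d)
(190099 + 157861)*(-227532 + V(-666, -583)) = (190099 + 157861)*(-227532 + (593 - 583 - 666)) = 347960*(-227532 - 656) = 347960*(-228188) = -79400296480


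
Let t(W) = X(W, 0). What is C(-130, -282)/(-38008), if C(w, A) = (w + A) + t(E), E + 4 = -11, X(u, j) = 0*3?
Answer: 103/9502 ≈ 0.010840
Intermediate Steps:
X(u, j) = 0
E = -15 (E = -4 - 11 = -15)
t(W) = 0
C(w, A) = A + w (C(w, A) = (w + A) + 0 = (A + w) + 0 = A + w)
C(-130, -282)/(-38008) = (-282 - 130)/(-38008) = -412*(-1/38008) = 103/9502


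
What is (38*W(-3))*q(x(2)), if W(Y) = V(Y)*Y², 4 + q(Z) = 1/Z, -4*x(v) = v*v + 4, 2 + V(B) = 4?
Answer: -3078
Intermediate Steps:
V(B) = 2 (V(B) = -2 + 4 = 2)
x(v) = -1 - v²/4 (x(v) = -(v*v + 4)/4 = -(v² + 4)/4 = -(4 + v²)/4 = -1 - v²/4)
q(Z) = -4 + 1/Z
W(Y) = 2*Y²
(38*W(-3))*q(x(2)) = (38*(2*(-3)²))*(-4 + 1/(-1 - ¼*2²)) = (38*(2*9))*(-4 + 1/(-1 - ¼*4)) = (38*18)*(-4 + 1/(-1 - 1)) = 684*(-4 + 1/(-2)) = 684*(-4 - ½) = 684*(-9/2) = -3078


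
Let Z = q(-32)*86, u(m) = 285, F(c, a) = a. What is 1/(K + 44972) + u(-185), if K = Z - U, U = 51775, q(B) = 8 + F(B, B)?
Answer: 2527094/8867 ≈ 285.00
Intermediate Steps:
q(B) = 8 + B
Z = -2064 (Z = (8 - 32)*86 = -24*86 = -2064)
K = -53839 (K = -2064 - 1*51775 = -2064 - 51775 = -53839)
1/(K + 44972) + u(-185) = 1/(-53839 + 44972) + 285 = 1/(-8867) + 285 = -1/8867 + 285 = 2527094/8867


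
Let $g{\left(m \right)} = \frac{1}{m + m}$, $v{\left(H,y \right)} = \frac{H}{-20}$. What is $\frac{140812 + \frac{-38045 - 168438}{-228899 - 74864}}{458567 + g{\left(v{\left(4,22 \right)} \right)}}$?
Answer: $\frac{85547364078}{278589856427} \approx 0.30707$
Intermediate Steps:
$v{\left(H,y \right)} = - \frac{H}{20}$ ($v{\left(H,y \right)} = H \left(- \frac{1}{20}\right) = - \frac{H}{20}$)
$g{\left(m \right)} = \frac{1}{2 m}$
$\frac{140812 + \frac{-38045 - 168438}{-228899 - 74864}}{458567 + g{\left(v{\left(4,22 \right)} \right)}} = \frac{140812 + \frac{-38045 - 168438}{-228899 - 74864}}{458567 + \frac{1}{2 \left(\left(- \frac{1}{20}\right) 4\right)}} = \frac{140812 - \frac{206483}{-303763}}{458567 + \frac{1}{2 \left(- \frac{1}{5}\right)}} = \frac{140812 - - \frac{206483}{303763}}{458567 + \frac{1}{2} \left(-5\right)} = \frac{140812 + \frac{206483}{303763}}{458567 - \frac{5}{2}} = \frac{42773682039}{303763 \cdot \frac{917129}{2}} = \frac{42773682039}{303763} \cdot \frac{2}{917129} = \frac{85547364078}{278589856427}$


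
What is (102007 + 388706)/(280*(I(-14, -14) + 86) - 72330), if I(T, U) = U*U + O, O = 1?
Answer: 490713/6910 ≈ 71.015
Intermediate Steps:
I(T, U) = 1 + U² (I(T, U) = U*U + 1 = U² + 1 = 1 + U²)
(102007 + 388706)/(280*(I(-14, -14) + 86) - 72330) = (102007 + 388706)/(280*((1 + (-14)²) + 86) - 72330) = 490713/(280*((1 + 196) + 86) - 72330) = 490713/(280*(197 + 86) - 72330) = 490713/(280*283 - 72330) = 490713/(79240 - 72330) = 490713/6910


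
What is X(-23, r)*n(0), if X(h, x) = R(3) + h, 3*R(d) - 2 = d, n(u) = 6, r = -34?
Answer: -128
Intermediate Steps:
R(d) = ⅔ + d/3
X(h, x) = 5/3 + h (X(h, x) = (⅔ + (⅓)*3) + h = (⅔ + 1) + h = 5/3 + h)
X(-23, r)*n(0) = (5/3 - 23)*6 = -64/3*6 = -128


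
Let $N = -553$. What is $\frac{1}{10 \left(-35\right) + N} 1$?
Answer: $- \frac{1}{903} \approx -0.0011074$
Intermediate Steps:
$\frac{1}{10 \left(-35\right) + N} 1 = \frac{1}{10 \left(-35\right) - 553} \cdot 1 = \frac{1}{-350 - 553} \cdot 1 = \frac{1}{-903} \cdot 1 = \left(- \frac{1}{903}\right) 1 = - \frac{1}{903}$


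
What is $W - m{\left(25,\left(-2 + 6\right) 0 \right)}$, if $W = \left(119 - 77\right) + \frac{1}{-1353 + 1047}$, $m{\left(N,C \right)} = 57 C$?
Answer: $\frac{12851}{306} \approx 41.997$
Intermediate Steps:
$W = \frac{12851}{306}$ ($W = 42 + \frac{1}{-306} = 42 - \frac{1}{306} = \frac{12851}{306} \approx 41.997$)
$W - m{\left(25,\left(-2 + 6\right) 0 \right)} = \frac{12851}{306} - 57 \left(-2 + 6\right) 0 = \frac{12851}{306} - 57 \cdot 4 \cdot 0 = \frac{12851}{306} - 57 \cdot 0 = \frac{12851}{306} - 0 = \frac{12851}{306} + 0 = \frac{12851}{306}$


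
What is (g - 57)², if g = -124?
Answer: 32761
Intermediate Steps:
(g - 57)² = (-124 - 57)² = (-181)² = 32761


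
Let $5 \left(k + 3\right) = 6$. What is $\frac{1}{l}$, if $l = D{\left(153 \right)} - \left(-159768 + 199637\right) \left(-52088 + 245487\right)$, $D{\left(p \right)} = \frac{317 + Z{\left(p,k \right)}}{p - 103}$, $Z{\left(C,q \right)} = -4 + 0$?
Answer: $- \frac{50}{385531236237} \approx -1.2969 \cdot 10^{-10}$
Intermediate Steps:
$k = - \frac{9}{5}$ ($k = -3 + \frac{1}{5} \cdot 6 = -3 + \frac{6}{5} = - \frac{9}{5} \approx -1.8$)
$Z{\left(C,q \right)} = -4$
$D{\left(p \right)} = \frac{313}{-103 + p}$ ($D{\left(p \right)} = \frac{317 - 4}{p - 103} = \frac{313}{-103 + p}$)
$l = - \frac{385531236237}{50}$ ($l = \frac{313}{-103 + 153} - \left(-159768 + 199637\right) \left(-52088 + 245487\right) = \frac{313}{50} - 39869 \cdot 193399 = 313 \cdot \frac{1}{50} - 7710624731 = \frac{313}{50} - 7710624731 = - \frac{385531236237}{50} \approx -7.7106 \cdot 10^{9}$)
$\frac{1}{l} = \frac{1}{- \frac{385531236237}{50}} = - \frac{50}{385531236237}$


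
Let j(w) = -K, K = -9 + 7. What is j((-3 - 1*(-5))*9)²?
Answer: 4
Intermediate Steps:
K = -2
j(w) = 2 (j(w) = -1*(-2) = 2)
j((-3 - 1*(-5))*9)² = 2² = 4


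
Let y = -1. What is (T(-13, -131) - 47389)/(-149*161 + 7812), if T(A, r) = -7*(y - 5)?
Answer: 47347/16177 ≈ 2.9268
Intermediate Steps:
T(A, r) = 42 (T(A, r) = -7*(-1 - 5) = -7*(-6) = 42)
(T(-13, -131) - 47389)/(-149*161 + 7812) = (42 - 47389)/(-149*161 + 7812) = -47347/(-23989 + 7812) = -47347/(-16177) = -47347*(-1/16177) = 47347/16177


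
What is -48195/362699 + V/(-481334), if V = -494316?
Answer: 78045013377/87289680233 ≈ 0.89409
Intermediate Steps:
-48195/362699 + V/(-481334) = -48195/362699 - 494316/(-481334) = -48195*1/362699 - 494316*(-1/481334) = -48195/362699 + 247158/240667 = 78045013377/87289680233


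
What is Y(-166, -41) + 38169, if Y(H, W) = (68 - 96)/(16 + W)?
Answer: 954253/25 ≈ 38170.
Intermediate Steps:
Y(H, W) = -28/(16 + W)
Y(-166, -41) + 38169 = -28/(16 - 41) + 38169 = -28/(-25) + 38169 = -28*(-1/25) + 38169 = 28/25 + 38169 = 954253/25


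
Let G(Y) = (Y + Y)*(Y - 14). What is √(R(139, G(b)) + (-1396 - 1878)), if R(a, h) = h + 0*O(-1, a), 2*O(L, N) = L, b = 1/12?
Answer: I*√471790/12 ≈ 57.239*I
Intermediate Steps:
b = 1/12 (b = 1*(1/12) = 1/12 ≈ 0.083333)
O(L, N) = L/2
G(Y) = 2*Y*(-14 + Y) (G(Y) = (2*Y)*(-14 + Y) = 2*Y*(-14 + Y))
R(a, h) = h (R(a, h) = h + 0*((½)*(-1)) = h + 0*(-½) = h + 0 = h)
√(R(139, G(b)) + (-1396 - 1878)) = √(2*(1/12)*(-14 + 1/12) + (-1396 - 1878)) = √(2*(1/12)*(-167/12) - 3274) = √(-167/72 - 3274) = √(-235895/72) = I*√471790/12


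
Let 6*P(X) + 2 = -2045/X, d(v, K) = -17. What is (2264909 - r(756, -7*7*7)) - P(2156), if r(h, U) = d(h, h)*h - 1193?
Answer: 9826851767/4312 ≈ 2.2790e+6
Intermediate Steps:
r(h, U) = -1193 - 17*h (r(h, U) = -17*h - 1193 = -1193 - 17*h)
P(X) = -1/3 - 2045/(6*X) (P(X) = -1/3 + (-2045/X)/6 = -1/3 - 2045/(6*X))
(2264909 - r(756, -7*7*7)) - P(2156) = (2264909 - (-1193 - 17*756)) - (-2045 - 2*2156)/(6*2156) = (2264909 - (-1193 - 12852)) - (-2045 - 4312)/(6*2156) = (2264909 - 1*(-14045)) - (-6357)/(6*2156) = (2264909 + 14045) - 1*(-2119/4312) = 2278954 + 2119/4312 = 9826851767/4312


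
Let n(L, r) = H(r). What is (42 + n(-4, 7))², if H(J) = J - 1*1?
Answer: 2304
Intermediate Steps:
H(J) = -1 + J (H(J) = J - 1 = -1 + J)
n(L, r) = -1 + r
(42 + n(-4, 7))² = (42 + (-1 + 7))² = (42 + 6)² = 48² = 2304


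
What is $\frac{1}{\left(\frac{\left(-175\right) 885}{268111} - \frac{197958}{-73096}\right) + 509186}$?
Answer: $\frac{9798920828}{4989494177713177} \approx 1.9639 \cdot 10^{-6}$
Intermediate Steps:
$\frac{1}{\left(\frac{\left(-175\right) 885}{268111} - \frac{197958}{-73096}\right) + 509186} = \frac{1}{\left(\left(-154875\right) \frac{1}{268111} - - \frac{98979}{36548}\right) + 509186} = \frac{1}{\left(- \frac{154875}{268111} + \frac{98979}{36548}\right) + 509186} = \frac{1}{\frac{20876987169}{9798920828} + 509186} = \frac{1}{\frac{4989494177713177}{9798920828}} = \frac{9798920828}{4989494177713177}$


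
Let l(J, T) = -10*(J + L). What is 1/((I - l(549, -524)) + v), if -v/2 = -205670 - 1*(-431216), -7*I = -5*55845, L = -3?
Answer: -7/2840199 ≈ -2.4646e-6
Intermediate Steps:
l(J, T) = 30 - 10*J (l(J, T) = -10*(J - 3) = -10*(-3 + J) = 30 - 10*J)
I = 279225/7 (I = -(-5)*55845/7 = -⅐*(-279225) = 279225/7 ≈ 39889.)
v = -451092 (v = -2*(-205670 - 1*(-431216)) = -2*(-205670 + 431216) = -2*225546 = -451092)
1/((I - l(549, -524)) + v) = 1/((279225/7 - (30 - 10*549)) - 451092) = 1/((279225/7 - (30 - 5490)) - 451092) = 1/((279225/7 - 1*(-5460)) - 451092) = 1/((279225/7 + 5460) - 451092) = 1/(317445/7 - 451092) = 1/(-2840199/7) = -7/2840199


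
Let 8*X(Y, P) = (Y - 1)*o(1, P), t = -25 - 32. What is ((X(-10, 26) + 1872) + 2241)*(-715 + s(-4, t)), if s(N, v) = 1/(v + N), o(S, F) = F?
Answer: -177833336/61 ≈ -2.9153e+6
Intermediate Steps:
t = -57
X(Y, P) = P*(-1 + Y)/8 (X(Y, P) = ((Y - 1)*P)/8 = ((-1 + Y)*P)/8 = (P*(-1 + Y))/8 = P*(-1 + Y)/8)
s(N, v) = 1/(N + v)
((X(-10, 26) + 1872) + 2241)*(-715 + s(-4, t)) = (((⅛)*26*(-1 - 10) + 1872) + 2241)*(-715 + 1/(-4 - 57)) = (((⅛)*26*(-11) + 1872) + 2241)*(-715 + 1/(-61)) = ((-143/4 + 1872) + 2241)*(-715 - 1/61) = (7345/4 + 2241)*(-43616/61) = (16309/4)*(-43616/61) = -177833336/61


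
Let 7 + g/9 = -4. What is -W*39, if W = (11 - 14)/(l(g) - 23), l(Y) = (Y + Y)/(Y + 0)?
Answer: -39/7 ≈ -5.5714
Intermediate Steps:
g = -99 (g = -63 + 9*(-4) = -63 - 36 = -99)
l(Y) = 2 (l(Y) = (2*Y)/Y = 2)
W = ⅐ (W = (11 - 14)/(2 - 23) = -3/(-21) = -3*(-1/21) = ⅐ ≈ 0.14286)
-W*39 = -1*⅐*39 = -⅐*39 = -39/7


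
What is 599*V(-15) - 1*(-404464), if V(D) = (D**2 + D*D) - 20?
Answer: 662034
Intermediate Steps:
V(D) = -20 + 2*D**2 (V(D) = (D**2 + D**2) - 20 = 2*D**2 - 20 = -20 + 2*D**2)
599*V(-15) - 1*(-404464) = 599*(-20 + 2*(-15)**2) - 1*(-404464) = 599*(-20 + 2*225) + 404464 = 599*(-20 + 450) + 404464 = 599*430 + 404464 = 257570 + 404464 = 662034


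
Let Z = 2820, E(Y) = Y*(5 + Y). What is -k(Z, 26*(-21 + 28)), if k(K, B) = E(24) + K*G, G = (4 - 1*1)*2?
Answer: -17616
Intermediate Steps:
G = 6 (G = (4 - 1)*2 = 3*2 = 6)
k(K, B) = 696 + 6*K (k(K, B) = 24*(5 + 24) + K*6 = 24*29 + 6*K = 696 + 6*K)
-k(Z, 26*(-21 + 28)) = -(696 + 6*2820) = -(696 + 16920) = -1*17616 = -17616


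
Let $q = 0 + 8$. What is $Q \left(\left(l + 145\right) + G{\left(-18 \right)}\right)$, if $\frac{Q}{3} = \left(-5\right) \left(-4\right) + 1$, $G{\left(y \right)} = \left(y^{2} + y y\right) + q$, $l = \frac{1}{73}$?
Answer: $\frac{3683862}{73} \approx 50464.0$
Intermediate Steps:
$q = 8$
$l = \frac{1}{73} \approx 0.013699$
$G{\left(y \right)} = 8 + 2 y^{2}$ ($G{\left(y \right)} = \left(y^{2} + y y\right) + 8 = \left(y^{2} + y^{2}\right) + 8 = 2 y^{2} + 8 = 8 + 2 y^{2}$)
$Q = 63$ ($Q = 3 \left(\left(-5\right) \left(-4\right) + 1\right) = 3 \left(20 + 1\right) = 3 \cdot 21 = 63$)
$Q \left(\left(l + 145\right) + G{\left(-18 \right)}\right) = 63 \left(\left(\frac{1}{73} + 145\right) + \left(8 + 2 \left(-18\right)^{2}\right)\right) = 63 \left(\frac{10586}{73} + \left(8 + 2 \cdot 324\right)\right) = 63 \left(\frac{10586}{73} + \left(8 + 648\right)\right) = 63 \left(\frac{10586}{73} + 656\right) = 63 \cdot \frac{58474}{73} = \frac{3683862}{73}$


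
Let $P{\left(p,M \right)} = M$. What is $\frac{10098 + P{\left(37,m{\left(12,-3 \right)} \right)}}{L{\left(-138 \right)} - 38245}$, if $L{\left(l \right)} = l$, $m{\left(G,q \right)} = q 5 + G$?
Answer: $- \frac{10095}{38383} \approx -0.26301$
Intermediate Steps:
$m{\left(G,q \right)} = G + 5 q$ ($m{\left(G,q \right)} = 5 q + G = G + 5 q$)
$\frac{10098 + P{\left(37,m{\left(12,-3 \right)} \right)}}{L{\left(-138 \right)} - 38245} = \frac{10098 + \left(12 + 5 \left(-3\right)\right)}{-138 - 38245} = \frac{10098 + \left(12 - 15\right)}{-38383} = \left(10098 - 3\right) \left(- \frac{1}{38383}\right) = 10095 \left(- \frac{1}{38383}\right) = - \frac{10095}{38383}$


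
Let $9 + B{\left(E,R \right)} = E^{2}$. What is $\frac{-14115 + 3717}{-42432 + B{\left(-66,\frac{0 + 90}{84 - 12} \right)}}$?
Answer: $\frac{3466}{12695} \approx 0.27302$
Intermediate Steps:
$B{\left(E,R \right)} = -9 + E^{2}$
$\frac{-14115 + 3717}{-42432 + B{\left(-66,\frac{0 + 90}{84 - 12} \right)}} = \frac{-14115 + 3717}{-42432 - \left(9 - \left(-66\right)^{2}\right)} = - \frac{10398}{-42432 + \left(-9 + 4356\right)} = - \frac{10398}{-42432 + 4347} = - \frac{10398}{-38085} = \left(-10398\right) \left(- \frac{1}{38085}\right) = \frac{3466}{12695}$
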